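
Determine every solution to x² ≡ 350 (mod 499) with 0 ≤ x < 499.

208, 291

Since 499 ≡ 3 (mod 4), a square root of 350 is 350^((499+1)/4) = 350^125 mod 499.
Repeated squaring: 350^2≡245, 350^4≡145, 350^8≡67, 350^16≡497, 350^32≡4, 350^64≡16 (mod 499).
350^125 = 350^(64+32+16+8+4+1) ≡ 291 (mod 499).
Check: 291² = 84681 ≡ 350 (mod 499). The two roots are 208 and 291.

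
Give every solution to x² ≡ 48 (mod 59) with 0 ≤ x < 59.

Since 59 ≡ 3 (mod 4), a square root of 48 is 48^((59+1)/4) = 48^15 mod 59.
Repeated squaring: 48^2≡3, 48^4≡9, 48^8≡22 (mod 59).
48^15 = 48^(8+4+2+1) ≡ 15 (mod 59).
Check: 15² = 225 ≡ 48 (mod 59). The two roots are 15 and 44.

15, 44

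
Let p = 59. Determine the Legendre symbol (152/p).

-1

First reduce: 152 ≡ 34 (mod 59).
Pull out 2: since 59 ≡ 3 (mod 8), (2/59) = -1.
Reciprocity: 17 ≡ 1 and 59 ≡ 3 (mod 4), so (17/59) = +(59/17).
Reduce top mod 17: now compute (8/17).
Pull out 2^3: since 17 ≡ 1 (mod 8), (2/17) = +1, so (2/17)^3 = +1.
Reached (1/17) = 1. Collecting the sign flips along the way, the symbol is -1.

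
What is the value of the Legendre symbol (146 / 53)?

1

Euler's criterion: (146/53) ≡ 40^26 (mod 53).
40^2 ≡ 10 (mod 53)
40^4 ≡ 47 (mod 53)
40^8 ≡ 36 (mod 53)
40^16 ≡ 24 (mod 53)
40^26 = 40^(16+8+2) ≡ 1 (mod 53).
Result is 1, so (146/53) = 1.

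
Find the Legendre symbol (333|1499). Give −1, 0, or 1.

Reciprocity: 333 ≡ 1 and 1499 ≡ 3 (mod 4), so (333/1499) = +(1499/333).
Reduce top mod 333: now compute (167/333).
Reciprocity: 167 ≡ 3 and 333 ≡ 1 (mod 4), so (167/333) = +(333/167).
Reduce top mod 167: now compute (166/167).
Pull out 2: since 167 ≡ 7 (mod 8), (2/167) = +1.
Reciprocity: 83 ≡ 3 and 167 ≡ 3 (mod 4), so (83/167) = −(167/83).
Reduce top mod 83: now compute (1/83).
Reached (1/83) = 1. Collecting the sign flips along the way, the symbol is -1.

-1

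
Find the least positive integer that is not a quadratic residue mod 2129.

3

(2/2129) = +1, so 2 is a residue.
(3/2129) = −1, so 3 is the smallest positive non-residue mod 2129.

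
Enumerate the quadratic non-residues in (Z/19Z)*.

Square k = 1,…,9 (k and 19−k give the same square):
1²=1, 2²=4, 3²=9, 4²=16, 5²≡6, 6²≡17, 7²≡11, 8²≡7, 9²≡5 (mod 19).
The residues are {1, 4, 5, 6, 7, 9, 11, 16, 17}; the non-residues are the remaining 9 nonzero classes.

2,3,8,10,12,13,14,15,18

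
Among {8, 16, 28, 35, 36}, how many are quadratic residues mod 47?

(8/47) = +1 → QR.
(16/47) = +1 → QR.
(28/47) = +1 → QR.
(35/47) = -1 → non-residue.
(36/47) = +1 → QR.
Total quadratic residues among the 5: 4.

4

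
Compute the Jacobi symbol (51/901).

Reciprocity: 51 ≡ 3 and 901 ≡ 1 (mod 4), so (51/901) = +(901/51).
Reduce top mod 51: now compute (34/51).
Pull out 2: since 51 ≡ 3 (mod 8), (2/51) = -1.
Reciprocity: 17 ≡ 1 and 51 ≡ 3 (mod 4), so (17/51) = +(51/17).
Reduce top mod 17: now compute (0/17).
Top reduces to 0: gcd > 1, so the symbol is 0.

0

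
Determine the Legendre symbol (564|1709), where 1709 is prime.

Pull out 2^2: since 1709 ≡ 5 (mod 8), (2/1709) = -1, so (2/1709)^2 = +1.
Reciprocity: 141 ≡ 1 and 1709 ≡ 1 (mod 4), so (141/1709) = +(1709/141).
Reduce top mod 141: now compute (17/141).
Reciprocity: 17 ≡ 1 and 141 ≡ 1 (mod 4), so (17/141) = +(141/17).
Reduce top mod 17: now compute (5/17).
Reciprocity: 5 ≡ 1 and 17 ≡ 1 (mod 4), so (5/17) = +(17/5).
Reduce top mod 5: now compute (2/5).
Pull out 2: since 5 ≡ 5 (mod 8), (2/5) = -1.
Reached (1/5) = 1. Collecting the sign flips along the way, the symbol is -1.

-1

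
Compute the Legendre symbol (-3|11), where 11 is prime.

-1

First reduce: -3 ≡ 8 (mod 11).
Pull out 2^3: since 11 ≡ 3 (mod 8), (2/11) = -1, so (2/11)^3 = -1.
Reached (1/11) = 1. Collecting the sign flips along the way, the symbol is -1.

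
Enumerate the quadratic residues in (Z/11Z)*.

Square k = 1,…,5 (k and 11−k give the same square):
1²=1, 2²=4, 3²=9, 4²≡5, 5²≡3 (mod 11).
So the quadratic residues mod 11 are {1, 3, 4, 5, 9}.

1, 3, 4, 5, 9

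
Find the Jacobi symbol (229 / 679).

-1

Reciprocity: 229 ≡ 1 and 679 ≡ 3 (mod 4), so (229/679) = +(679/229).
Reduce top mod 229: now compute (221/229).
Reciprocity: 221 ≡ 1 and 229 ≡ 1 (mod 4), so (221/229) = +(229/221).
Reduce top mod 221: now compute (8/221).
Pull out 2^3: since 221 ≡ 5 (mod 8), (2/221) = -1, so (2/221)^3 = -1.
Reached (1/221) = 1. Collecting the sign flips along the way, the symbol is -1.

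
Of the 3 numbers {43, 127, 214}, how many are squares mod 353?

(43/353) = +1 → QR.
(127/353) = +1 → QR.
(214/353) = -1 → non-residue.
Total quadratic residues among the 3: 2.

2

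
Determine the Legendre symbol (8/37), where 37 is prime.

-1

Pull out 2^3: since 37 ≡ 5 (mod 8), (2/37) = -1, so (2/37)^3 = -1.
Reached (1/37) = 1. Collecting the sign flips along the way, the symbol is -1.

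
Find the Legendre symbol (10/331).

Pull out 2: since 331 ≡ 3 (mod 8), (2/331) = -1.
Reciprocity: 5 ≡ 1 and 331 ≡ 3 (mod 4), so (5/331) = +(331/5).
Reduce top mod 5: now compute (1/5).
Reached (1/5) = 1. Collecting the sign flips along the way, the symbol is -1.

-1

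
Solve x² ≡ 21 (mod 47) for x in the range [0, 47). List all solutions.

Since 47 ≡ 3 (mod 4), a square root of 21 is 21^((47+1)/4) = 21^12 mod 47.
Repeated squaring: 21^2≡18, 21^4≡42, 21^8≡25 (mod 47).
21^12 = 21^(8+4) ≡ 16 (mod 47).
Check: 16² = 256 ≡ 21 (mod 47). The two roots are 16 and 31.

16, 31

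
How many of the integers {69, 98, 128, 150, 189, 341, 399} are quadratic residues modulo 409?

6

(69/409) = +1 → QR.
(98/409) = +1 → QR.
(128/409) = +1 → QR.
(150/409) = +1 → QR.
(189/409) = -1 → non-residue.
(341/409) = +1 → QR.
(399/409) = +1 → QR.
Total quadratic residues among the 7: 6.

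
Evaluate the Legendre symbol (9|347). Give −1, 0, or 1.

Reciprocity: 9 ≡ 1 and 347 ≡ 3 (mod 4), so (9/347) = +(347/9).
Reduce top mod 9: now compute (5/9).
Reciprocity: 5 ≡ 1 and 9 ≡ 1 (mod 4), so (5/9) = +(9/5).
Reduce top mod 5: now compute (4/5).
Pull out 2^2: since 5 ≡ 5 (mod 8), (2/5) = -1, so (2/5)^2 = +1.
Reached (1/5) = 1. Collecting the sign flips along the way, the symbol is +1.

1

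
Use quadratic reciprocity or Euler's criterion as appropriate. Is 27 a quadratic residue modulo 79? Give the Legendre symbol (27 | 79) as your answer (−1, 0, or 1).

Reciprocity: 27 ≡ 3 and 79 ≡ 3 (mod 4), so (27/79) = −(79/27).
Reduce top mod 27: now compute (25/27).
Reciprocity: 25 ≡ 1 and 27 ≡ 3 (mod 4), so (25/27) = +(27/25).
Reduce top mod 25: now compute (2/25).
Pull out 2: since 25 ≡ 1 (mod 8), (2/25) = +1.
Reached (1/25) = 1. Collecting the sign flips along the way, the symbol is -1.

-1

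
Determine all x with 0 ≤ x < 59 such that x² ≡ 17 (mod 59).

Since 59 ≡ 3 (mod 4), a square root of 17 is 17^((59+1)/4) = 17^15 mod 59.
Repeated squaring: 17^2≡53, 17^4≡36, 17^8≡57 (mod 59).
17^15 = 17^(8+4+2+1) ≡ 28 (mod 59).
Check: 28² = 784 ≡ 17 (mod 59). The two roots are 28 and 31.

28, 31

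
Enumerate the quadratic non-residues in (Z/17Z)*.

Square k = 1,…,8 (k and 17−k give the same square):
1²=1, 2²=4, 3²=9, 4²=16, 5²≡8, 6²≡2, 7²≡15, 8²≡13 (mod 17).
The residues are {1, 2, 4, 8, 9, 13, 15, 16}; the non-residues are the remaining 8 nonzero classes.

3,5,6,7,10,11,12,14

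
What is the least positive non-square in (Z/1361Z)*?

3

(2/1361) = +1, so 2 is a residue.
(3/1361) = −1, so 3 is the smallest positive non-residue mod 1361.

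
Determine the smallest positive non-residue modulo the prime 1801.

(2/1801) = +1, so 2 is a residue.
(3/1801) = +1, so 3 is a residue.
(4/1801) = +1, so 4 is a residue.
(5/1801) = +1, so 5 is a residue.
(6/1801) = +1, so 6 is a residue.
(7/1801) = +1, so 7 is a residue.
(8/1801) = +1, so 8 is a residue.
(9/1801) = +1, so 9 is a residue.
(10/1801) = +1, so 10 is a residue.
(11/1801) = −1, so 11 is the smallest positive non-residue mod 1801.

11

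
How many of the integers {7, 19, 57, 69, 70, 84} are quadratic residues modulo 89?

(7/89) = -1 → non-residue.
(19/89) = -1 → non-residue.
(57/89) = +1 → QR.
(69/89) = +1 → QR.
(70/89) = -1 → non-residue.
(84/89) = +1 → QR.
Total quadratic residues among the 6: 3.

3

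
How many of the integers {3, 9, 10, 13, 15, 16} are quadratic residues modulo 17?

(3/17) = -1 → non-residue.
(9/17) = +1 → QR.
(10/17) = -1 → non-residue.
(13/17) = +1 → QR.
(15/17) = +1 → QR.
(16/17) = +1 → QR.
Total quadratic residues among the 6: 4.

4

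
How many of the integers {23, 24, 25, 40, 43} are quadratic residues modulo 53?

4

(23/53) = -1 → non-residue.
(24/53) = +1 → QR.
(25/53) = +1 → QR.
(40/53) = +1 → QR.
(43/53) = +1 → QR.
Total quadratic residues among the 5: 4.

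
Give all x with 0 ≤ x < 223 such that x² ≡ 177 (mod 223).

20, 203

Since 223 ≡ 3 (mod 4), a square root of 177 is 177^((223+1)/4) = 177^56 mod 223.
Repeated squaring: 177^2≡109, 177^4≡62, 177^8≡53, 177^16≡133, 177^32≡72 (mod 223).
177^56 = 177^(32+16+8) ≡ 203 (mod 223).
Check: 203² = 41209 ≡ 177 (mod 223). The two roots are 20 and 203.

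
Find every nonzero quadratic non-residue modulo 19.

2, 3, 8, 10, 12, 13, 14, 15, 18

Square k = 1,…,9 (k and 19−k give the same square):
1²=1, 2²=4, 3²=9, 4²=16, 5²≡6, 6²≡17, 7²≡11, 8²≡7, 9²≡5 (mod 19).
The residues are {1, 4, 5, 6, 7, 9, 11, 16, 17}; the non-residues are the remaining 9 nonzero classes.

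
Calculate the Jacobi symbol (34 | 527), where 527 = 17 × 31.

Pull out 2: since 527 ≡ 7 (mod 8), (2/527) = +1.
Reciprocity: 17 ≡ 1 and 527 ≡ 3 (mod 4), so (17/527) = +(527/17).
Reduce top mod 17: now compute (0/17).
Top reduces to 0: gcd > 1, so the symbol is 0.

0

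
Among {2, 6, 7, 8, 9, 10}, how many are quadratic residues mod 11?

1

(2/11) = -1 → non-residue.
(6/11) = -1 → non-residue.
(7/11) = -1 → non-residue.
(8/11) = -1 → non-residue.
(9/11) = +1 → QR.
(10/11) = -1 → non-residue.
Total quadratic residues among the 6: 1.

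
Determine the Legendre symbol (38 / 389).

Pull out 2: since 389 ≡ 5 (mod 8), (2/389) = -1.
Reciprocity: 19 ≡ 3 and 389 ≡ 1 (mod 4), so (19/389) = +(389/19).
Reduce top mod 19: now compute (9/19).
Reciprocity: 9 ≡ 1 and 19 ≡ 3 (mod 4), so (9/19) = +(19/9).
Reduce top mod 9: now compute (1/9).
Reached (1/9) = 1. Collecting the sign flips along the way, the symbol is -1.

-1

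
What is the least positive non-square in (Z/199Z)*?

3

(2/199) = +1, so 2 is a residue.
(3/199) = −1, so 3 is the smallest positive non-residue mod 199.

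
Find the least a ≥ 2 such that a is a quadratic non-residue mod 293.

(2/293) = −1, so 2 is the smallest positive non-residue mod 293.

2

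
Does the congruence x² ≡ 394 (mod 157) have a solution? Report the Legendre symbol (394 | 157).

-1

Euler's criterion: (394/157) ≡ 80^78 (mod 157).
80^2 ≡ 120 (mod 157)
80^4 ≡ 113 (mod 157)
80^8 ≡ 52 (mod 157)
80^16 ≡ 35 (mod 157)
80^32 ≡ 126 (mod 157)
80^64 ≡ 19 (mod 157)
80^78 = 80^(64+8+4+2) ≡ 156 (mod 157).
Result is 156 ≡ −1, so (394/157) = −1.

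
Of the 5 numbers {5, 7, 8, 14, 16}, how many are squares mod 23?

2

(5/23) = -1 → non-residue.
(7/23) = -1 → non-residue.
(8/23) = +1 → QR.
(14/23) = -1 → non-residue.
(16/23) = +1 → QR.
Total quadratic residues among the 5: 2.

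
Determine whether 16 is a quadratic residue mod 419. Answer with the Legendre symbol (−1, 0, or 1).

Pull out 2^4: since 419 ≡ 3 (mod 8), (2/419) = -1, so (2/419)^4 = +1.
Reached (1/419) = 1. Collecting the sign flips along the way, the symbol is +1.

1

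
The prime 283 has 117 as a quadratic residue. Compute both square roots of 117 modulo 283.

20, 263

Since 283 ≡ 3 (mod 4), a square root of 117 is 117^((283+1)/4) = 117^71 mod 283.
Repeated squaring: 117^2≡105, 117^4≡271, 117^8≡144, 117^16≡77, 117^32≡269, 117^64≡196 (mod 283).
117^71 = 117^(64+4+2+1) ≡ 263 (mod 283).
Check: 263² = 69169 ≡ 117 (mod 283). The two roots are 20 and 263.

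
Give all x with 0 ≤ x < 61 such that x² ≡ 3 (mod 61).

61 ≡ 1 (mod 4), so we find a root by search.
Trying successive values, 8² = 64 ≡ 3 (mod 61). The other root is 61 − 8 = 53.

8, 53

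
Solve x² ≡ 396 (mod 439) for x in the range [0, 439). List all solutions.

134, 305

Since 439 ≡ 3 (mod 4), a square root of 396 is 396^((439+1)/4) = 396^110 mod 439.
Repeated squaring: 396^2≡93, 396^4≡308, 396^8≡40, 396^16≡283, 396^32≡191, 396^64≡44 (mod 439).
396^110 = 396^(64+32+8+4+2) ≡ 305 (mod 439).
Check: 305² = 93025 ≡ 396 (mod 439). The two roots are 134 and 305.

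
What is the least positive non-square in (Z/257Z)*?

(2/257) = +1, so 2 is a residue.
(3/257) = −1, so 3 is the smallest positive non-residue mod 257.

3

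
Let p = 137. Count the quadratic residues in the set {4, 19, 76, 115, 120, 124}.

(4/137) = +1 → QR.
(19/137) = +1 → QR.
(76/137) = +1 → QR.
(115/137) = +1 → QR.
(120/137) = +1 → QR.
(124/137) = -1 → non-residue.
Total quadratic residues among the 6: 5.

5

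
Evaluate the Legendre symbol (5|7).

Euler's criterion: (5/7) ≡ 5^3 (mod 7).
5^2 ≡ 4 (mod 7)
5^3 = 5^(2+1) ≡ 6 (mod 7).
Result is 6 ≡ −1, so (5/7) = −1.

-1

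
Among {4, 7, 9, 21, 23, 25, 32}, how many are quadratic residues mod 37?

(4/37) = +1 → QR.
(7/37) = +1 → QR.
(9/37) = +1 → QR.
(21/37) = +1 → QR.
(23/37) = -1 → non-residue.
(25/37) = +1 → QR.
(32/37) = -1 → non-residue.
Total quadratic residues among the 7: 5.

5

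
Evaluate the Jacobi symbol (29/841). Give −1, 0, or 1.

Reciprocity: 29 ≡ 1 and 841 ≡ 1 (mod 4), so (29/841) = +(841/29).
Reduce top mod 29: now compute (0/29).
Top reduces to 0: gcd > 1, so the symbol is 0.

0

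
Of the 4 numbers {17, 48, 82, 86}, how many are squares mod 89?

1

(17/89) = +1 → QR.
(48/89) = -1 → non-residue.
(82/89) = -1 → non-residue.
(86/89) = -1 → non-residue.
Total quadratic residues among the 4: 1.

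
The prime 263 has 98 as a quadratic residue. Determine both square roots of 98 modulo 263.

Since 263 ≡ 3 (mod 4), a square root of 98 is 98^((263+1)/4) = 98^66 mod 263.
Repeated squaring: 98^2≡136, 98^4≡86, 98^8≡32, 98^16≡235, 98^32≡258, 98^64≡25 (mod 263).
98^66 = 98^(64+2) ≡ 244 (mod 263).
Check: 244² = 59536 ≡ 98 (mod 263). The two roots are 19 and 244.

19, 244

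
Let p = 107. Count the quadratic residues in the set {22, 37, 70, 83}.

2

(22/107) = -1 → non-residue.
(37/107) = +1 → QR.
(70/107) = -1 → non-residue.
(83/107) = +1 → QR.
Total quadratic residues among the 4: 2.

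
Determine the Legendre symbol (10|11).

-1

Pull out 2: since 11 ≡ 3 (mod 8), (2/11) = -1.
Reciprocity: 5 ≡ 1 and 11 ≡ 3 (mod 4), so (5/11) = +(11/5).
Reduce top mod 5: now compute (1/5).
Reached (1/5) = 1. Collecting the sign flips along the way, the symbol is -1.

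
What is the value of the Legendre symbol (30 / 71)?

Pull out 2: since 71 ≡ 7 (mod 8), (2/71) = +1.
Reciprocity: 15 ≡ 3 and 71 ≡ 3 (mod 4), so (15/71) = −(71/15).
Reduce top mod 15: now compute (11/15).
Reciprocity: 11 ≡ 3 and 15 ≡ 3 (mod 4), so (11/15) = −(15/11).
Reduce top mod 11: now compute (4/11).
Pull out 2^2: since 11 ≡ 3 (mod 8), (2/11) = -1, so (2/11)^2 = +1.
Reached (1/11) = 1. Collecting the sign flips along the way, the symbol is +1.

1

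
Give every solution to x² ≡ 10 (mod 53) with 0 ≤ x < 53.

13, 40

53 ≡ 1 (mod 4), so we find a root by search.
Trying successive values, 13² = 169 ≡ 10 (mod 53). The other root is 53 − 13 = 40.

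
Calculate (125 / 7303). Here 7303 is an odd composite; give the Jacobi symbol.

-1

Reciprocity: 125 ≡ 1 and 7303 ≡ 3 (mod 4), so (125/7303) = +(7303/125).
Reduce top mod 125: now compute (53/125).
Reciprocity: 53 ≡ 1 and 125 ≡ 1 (mod 4), so (53/125) = +(125/53).
Reduce top mod 53: now compute (19/53).
Reciprocity: 19 ≡ 3 and 53 ≡ 1 (mod 4), so (19/53) = +(53/19).
Reduce top mod 19: now compute (15/19).
Reciprocity: 15 ≡ 3 and 19 ≡ 3 (mod 4), so (15/19) = −(19/15).
Reduce top mod 15: now compute (4/15).
Pull out 2^2: since 15 ≡ 7 (mod 8), (2/15) = +1, so (2/15)^2 = +1.
Reached (1/15) = 1. Collecting the sign flips along the way, the symbol is -1.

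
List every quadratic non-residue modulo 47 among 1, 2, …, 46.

5, 10, 11, 13, 15, 19, 20, 22, 23, 26, 29, 30, 31, 33, 35, 38, 39, 40, 41, 43, 44, 45, 46

Square k = 1,…,23 (k and 47−k give the same square):
1²=1, 2²=4, 3²=9, 4²=16, 5²=25, 6²=36, 7²≡2, 8²≡17, 9²≡34, 10²≡6, 11²≡27, 12²≡3, 13²≡28, 14²≡8, 15²≡37, 16²≡21, 17²≡7, 18²≡42, 19²≡32, 20²≡24, 21²≡18, 22²≡14, 23²≡12 (mod 47).
The residues are {1, 2, 3, 4, 6, 7, 8, 9, 12, 14, 16, 17, 18, 21, 24, 25, 27, 28, 32, 34, 36, 37, 42}; the non-residues are the remaining 23 nonzero classes.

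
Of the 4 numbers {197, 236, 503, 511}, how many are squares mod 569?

(197/569) = +1 → QR.
(236/569) = -1 → non-residue.
(503/569) = +1 → QR.
(511/569) = -1 → non-residue.
Total quadratic residues among the 4: 2.

2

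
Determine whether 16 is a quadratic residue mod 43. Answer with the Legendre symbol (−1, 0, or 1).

1

Pull out 2^4: since 43 ≡ 3 (mod 8), (2/43) = -1, so (2/43)^4 = +1.
Reached (1/43) = 1. Collecting the sign flips along the way, the symbol is +1.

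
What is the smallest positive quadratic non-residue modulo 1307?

(2/1307) = −1, so 2 is the smallest positive non-residue mod 1307.

2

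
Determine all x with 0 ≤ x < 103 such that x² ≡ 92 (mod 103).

Since 103 ≡ 3 (mod 4), a square root of 92 is 92^((103+1)/4) = 92^26 mod 103.
Repeated squaring: 92^2≡18, 92^4≡15, 92^8≡19, 92^16≡52 (mod 103).
92^26 = 92^(16+8+2) ≡ 68 (mod 103).
Check: 68² = 4624 ≡ 92 (mod 103). The two roots are 35 and 68.

35, 68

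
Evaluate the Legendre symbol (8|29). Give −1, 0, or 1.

Euler's criterion: (8/29) ≡ 8^14 (mod 29).
8^2 ≡ 6 (mod 29)
8^4 ≡ 7 (mod 29)
8^8 ≡ 20 (mod 29)
8^14 = 8^(8+4+2) ≡ 28 (mod 29).
Result is 28 ≡ −1, so (8/29) = −1.

-1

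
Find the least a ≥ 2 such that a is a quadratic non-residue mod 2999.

(2/2999) = +1, so 2 is a residue.
(3/2999) = +1, so 3 is a residue.
(4/2999) = +1, so 4 is a residue.
(5/2999) = +1, so 5 is a residue.
(6/2999) = +1, so 6 is a residue.
(7/2999) = +1, so 7 is a residue.
(8/2999) = +1, so 8 is a residue.
(9/2999) = +1, so 9 is a residue.
(10/2999) = +1, so 10 is a residue.
(11/2999) = +1, so 11 is a residue.
(12/2999) = +1, so 12 is a residue.
(13/2999) = +1, so 13 is a residue.
(14/2999) = +1, so 14 is a residue.
(15/2999) = +1, so 15 is a residue.
(16/2999) = +1, so 16 is a residue.
(17/2999) = −1, so 17 is the smallest positive non-residue mod 2999.

17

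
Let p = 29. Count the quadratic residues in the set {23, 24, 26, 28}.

3

(23/29) = +1 → QR.
(24/29) = +1 → QR.
(26/29) = -1 → non-residue.
(28/29) = +1 → QR.
Total quadratic residues among the 4: 3.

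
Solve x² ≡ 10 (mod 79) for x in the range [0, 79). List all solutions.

22, 57

Since 79 ≡ 3 (mod 4), a square root of 10 is 10^((79+1)/4) = 10^20 mod 79.
Repeated squaring: 10^2≡21, 10^4≡46, 10^8≡62, 10^16≡52 (mod 79).
10^20 = 10^(16+4) ≡ 22 (mod 79).
Check: 22² = 484 ≡ 10 (mod 79). The two roots are 22 and 57.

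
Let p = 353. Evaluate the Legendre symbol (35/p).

Reciprocity: 35 ≡ 3 and 353 ≡ 1 (mod 4), so (35/353) = +(353/35).
Reduce top mod 35: now compute (3/35).
Reciprocity: 3 ≡ 3 and 35 ≡ 3 (mod 4), so (3/35) = −(35/3).
Reduce top mod 3: now compute (2/3).
Pull out 2: since 3 ≡ 3 (mod 8), (2/3) = -1.
Reached (1/3) = 1. Collecting the sign flips along the way, the symbol is +1.

1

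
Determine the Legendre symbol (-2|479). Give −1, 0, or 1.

-1

First reduce: -2 ≡ 477 (mod 479).
Reciprocity: 477 ≡ 1 and 479 ≡ 3 (mod 4), so (477/479) = +(479/477).
Reduce top mod 477: now compute (2/477).
Pull out 2: since 477 ≡ 5 (mod 8), (2/477) = -1.
Reached (1/477) = 1. Collecting the sign flips along the way, the symbol is -1.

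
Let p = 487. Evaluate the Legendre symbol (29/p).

1

Euler's criterion: (29/487) ≡ 29^243 (mod 487).
29^2 ≡ 354 (mod 487)
29^4 ≡ 157 (mod 487)
29^8 ≡ 299 (mod 487)
29^16 ≡ 280 (mod 487)
29^32 ≡ 480 (mod 487)
29^64 ≡ 49 (mod 487)
29^128 ≡ 453 (mod 487)
29^243 = 29^(128+64+32+16+2+1) ≡ 1 (mod 487).
Result is 1, so (29/487) = 1.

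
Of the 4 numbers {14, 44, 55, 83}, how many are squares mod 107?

(14/107) = +1 → QR.
(44/107) = +1 → QR.
(55/107) = -1 → non-residue.
(83/107) = +1 → QR.
Total quadratic residues among the 4: 3.

3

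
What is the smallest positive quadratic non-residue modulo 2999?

17

(2/2999) = +1, so 2 is a residue.
(3/2999) = +1, so 3 is a residue.
(4/2999) = +1, so 4 is a residue.
(5/2999) = +1, so 5 is a residue.
(6/2999) = +1, so 6 is a residue.
(7/2999) = +1, so 7 is a residue.
(8/2999) = +1, so 8 is a residue.
(9/2999) = +1, so 9 is a residue.
(10/2999) = +1, so 10 is a residue.
(11/2999) = +1, so 11 is a residue.
(12/2999) = +1, so 12 is a residue.
(13/2999) = +1, so 13 is a residue.
(14/2999) = +1, so 14 is a residue.
(15/2999) = +1, so 15 is a residue.
(16/2999) = +1, so 16 is a residue.
(17/2999) = −1, so 17 is the smallest positive non-residue mod 2999.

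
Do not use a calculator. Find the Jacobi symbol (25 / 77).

Reciprocity: 25 ≡ 1 and 77 ≡ 1 (mod 4), so (25/77) = +(77/25).
Reduce top mod 25: now compute (2/25).
Pull out 2: since 25 ≡ 1 (mod 8), (2/25) = +1.
Reached (1/25) = 1. Collecting the sign flips along the way, the symbol is +1.

1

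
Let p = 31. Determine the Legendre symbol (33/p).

Euler's criterion: (33/31) ≡ 2^15 (mod 31).
2^2 ≡ 4 (mod 31)
2^4 ≡ 16 (mod 31)
2^8 ≡ 8 (mod 31)
2^15 = 2^(8+4+2+1) ≡ 1 (mod 31).
Result is 1, so (33/31) = 1.

1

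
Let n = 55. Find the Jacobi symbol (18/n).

1

Pull out 2: since 55 ≡ 7 (mod 8), (2/55) = +1.
Reciprocity: 9 ≡ 1 and 55 ≡ 3 (mod 4), so (9/55) = +(55/9).
Reduce top mod 9: now compute (1/9).
Reached (1/9) = 1. Collecting the sign flips along the way, the symbol is +1.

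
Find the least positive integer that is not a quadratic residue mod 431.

(2/431) = +1, so 2 is a residue.
(3/431) = +1, so 3 is a residue.
(4/431) = +1, so 4 is a residue.
(5/431) = +1, so 5 is a residue.
(6/431) = +1, so 6 is a residue.
(7/431) = −1, so 7 is the smallest positive non-residue mod 431.

7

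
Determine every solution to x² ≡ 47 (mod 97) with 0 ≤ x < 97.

12, 85

97 ≡ 1 (mod 4), so we find a root by search.
Trying successive values, 12² = 144 ≡ 47 (mod 97). The other root is 97 − 12 = 85.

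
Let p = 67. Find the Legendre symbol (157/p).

1

First reduce: 157 ≡ 23 (mod 67).
Reciprocity: 23 ≡ 3 and 67 ≡ 3 (mod 4), so (23/67) = −(67/23).
Reduce top mod 23: now compute (21/23).
Reciprocity: 21 ≡ 1 and 23 ≡ 3 (mod 4), so (21/23) = +(23/21).
Reduce top mod 21: now compute (2/21).
Pull out 2: since 21 ≡ 5 (mod 8), (2/21) = -1.
Reached (1/21) = 1. Collecting the sign flips along the way, the symbol is +1.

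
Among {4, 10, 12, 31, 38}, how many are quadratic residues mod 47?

(4/47) = +1 → QR.
(10/47) = -1 → non-residue.
(12/47) = +1 → QR.
(31/47) = -1 → non-residue.
(38/47) = -1 → non-residue.
Total quadratic residues among the 5: 2.

2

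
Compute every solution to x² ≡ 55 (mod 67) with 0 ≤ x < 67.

Since 67 ≡ 3 (mod 4), a square root of 55 is 55^((67+1)/4) = 55^17 mod 67.
Repeated squaring: 55^2≡10, 55^4≡33, 55^8≡17, 55^16≡21 (mod 67).
55^17 = 55^(16+1) ≡ 16 (mod 67).
Check: 16² = 256 ≡ 55 (mod 67). The two roots are 16 and 51.

16, 51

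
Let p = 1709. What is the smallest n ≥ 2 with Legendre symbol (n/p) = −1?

2

(2/1709) = −1, so 2 is the smallest positive non-residue mod 1709.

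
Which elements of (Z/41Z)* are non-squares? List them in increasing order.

Square k = 1,…,20 (k and 41−k give the same square):
1²=1, 2²=4, 3²=9, 4²=16, 5²=25, 6²=36, 7²≡8, 8²≡23, 9²≡40, 10²≡18, 11²≡39, 12²≡21, 13²≡5, 14²≡32, 15²≡20, 16²≡10, 17²≡2, 18²≡37, 19²≡33, 20²≡31 (mod 41).
The residues are {1, 2, 4, 5, 8, 9, 10, 16, 18, 20, 21, 23, 25, 31, 32, 33, 36, 37, 39, 40}; the non-residues are the remaining 20 nonzero classes.

3, 6, 7, 11, 12, 13, 14, 15, 17, 19, 22, 24, 26, 27, 28, 29, 30, 34, 35, 38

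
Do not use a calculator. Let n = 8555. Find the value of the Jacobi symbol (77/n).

Reciprocity: 77 ≡ 1 and 8555 ≡ 3 (mod 4), so (77/8555) = +(8555/77).
Reduce top mod 77: now compute (8/77).
Pull out 2^3: since 77 ≡ 5 (mod 8), (2/77) = -1, so (2/77)^3 = -1.
Reached (1/77) = 1. Collecting the sign flips along the way, the symbol is -1.

-1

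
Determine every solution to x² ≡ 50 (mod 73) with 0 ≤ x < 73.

14, 59

73 ≡ 1 (mod 4), so we find a root by search.
Trying successive values, 14² = 196 ≡ 50 (mod 73). The other root is 73 − 14 = 59.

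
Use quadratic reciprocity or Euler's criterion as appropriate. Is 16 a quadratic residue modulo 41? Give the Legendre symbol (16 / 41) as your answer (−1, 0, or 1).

1

Euler's criterion: (16/41) ≡ 16^20 (mod 41).
16^2 ≡ 10 (mod 41)
16^4 ≡ 18 (mod 41)
16^8 ≡ 37 (mod 41)
16^16 ≡ 16 (mod 41)
16^20 = 16^(16+4) ≡ 1 (mod 41).
Result is 1, so (16/41) = 1.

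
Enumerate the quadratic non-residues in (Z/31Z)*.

3 6 11 12 13 15 17 21 22 23 24 26 27 29 30

Square k = 1,…,15 (k and 31−k give the same square):
1²=1, 2²=4, 3²=9, 4²=16, 5²=25, 6²≡5, 7²≡18, 8²≡2, 9²≡19, 10²≡7, 11²≡28, 12²≡20, 13²≡14, 14²≡10, 15²≡8 (mod 31).
The residues are {1, 2, 4, 5, 7, 8, 9, 10, 14, 16, 18, 19, 20, 25, 28}; the non-residues are the remaining 15 nonzero classes.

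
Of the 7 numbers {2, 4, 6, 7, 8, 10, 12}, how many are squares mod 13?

(2/13) = -1 → non-residue.
(4/13) = +1 → QR.
(6/13) = -1 → non-residue.
(7/13) = -1 → non-residue.
(8/13) = -1 → non-residue.
(10/13) = +1 → QR.
(12/13) = +1 → QR.
Total quadratic residues among the 7: 3.

3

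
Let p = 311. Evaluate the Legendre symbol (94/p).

1

Pull out 2: since 311 ≡ 7 (mod 8), (2/311) = +1.
Reciprocity: 47 ≡ 3 and 311 ≡ 3 (mod 4), so (47/311) = −(311/47).
Reduce top mod 47: now compute (29/47).
Reciprocity: 29 ≡ 1 and 47 ≡ 3 (mod 4), so (29/47) = +(47/29).
Reduce top mod 29: now compute (18/29).
Pull out 2: since 29 ≡ 5 (mod 8), (2/29) = -1.
Reciprocity: 9 ≡ 1 and 29 ≡ 1 (mod 4), so (9/29) = +(29/9).
Reduce top mod 9: now compute (2/9).
Pull out 2: since 9 ≡ 1 (mod 8), (2/9) = +1.
Reached (1/9) = 1. Collecting the sign flips along the way, the symbol is +1.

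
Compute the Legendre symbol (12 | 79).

-1

Euler's criterion: (12/79) ≡ 12^39 (mod 79).
12^2 ≡ 65 (mod 79)
12^4 ≡ 38 (mod 79)
12^8 ≡ 22 (mod 79)
12^16 ≡ 10 (mod 79)
12^32 ≡ 21 (mod 79)
12^39 = 12^(32+4+2+1) ≡ 78 (mod 79).
Result is 78 ≡ −1, so (12/79) = −1.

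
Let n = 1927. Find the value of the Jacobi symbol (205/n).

Reciprocity: 205 ≡ 1 and 1927 ≡ 3 (mod 4), so (205/1927) = +(1927/205).
Reduce top mod 205: now compute (82/205).
Pull out 2: since 205 ≡ 5 (mod 8), (2/205) = -1.
Reciprocity: 41 ≡ 1 and 205 ≡ 1 (mod 4), so (41/205) = +(205/41).
Reduce top mod 41: now compute (0/41).
Top reduces to 0: gcd > 1, so the symbol is 0.

0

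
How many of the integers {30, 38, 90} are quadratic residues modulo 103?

(30/103) = +1 → QR.
(38/103) = +1 → QR.
(90/103) = -1 → non-residue.
Total quadratic residues among the 3: 2.

2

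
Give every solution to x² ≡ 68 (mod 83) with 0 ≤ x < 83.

Since 83 ≡ 3 (mod 4), a square root of 68 is 68^((83+1)/4) = 68^21 mod 83.
Repeated squaring: 68^2≡59, 68^4≡78, 68^8≡25, 68^16≡44 (mod 83).
68^21 = 68^(16+4+1) ≡ 63 (mod 83).
Check: 63² = 3969 ≡ 68 (mod 83). The two roots are 20 and 63.

20, 63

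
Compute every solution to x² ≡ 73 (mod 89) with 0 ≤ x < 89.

89 ≡ 1 (mod 4), so we find a root by search.
Trying successive values, 42² = 1764 ≡ 73 (mod 89). The other root is 89 − 42 = 47.

42, 47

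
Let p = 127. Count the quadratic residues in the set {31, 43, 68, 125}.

2

(31/127) = +1 → QR.
(43/127) = -1 → non-residue.
(68/127) = +1 → QR.
(125/127) = -1 → non-residue.
Total quadratic residues among the 4: 2.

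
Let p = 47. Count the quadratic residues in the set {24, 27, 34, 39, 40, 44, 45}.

3

(24/47) = +1 → QR.
(27/47) = +1 → QR.
(34/47) = +1 → QR.
(39/47) = -1 → non-residue.
(40/47) = -1 → non-residue.
(44/47) = -1 → non-residue.
(45/47) = -1 → non-residue.
Total quadratic residues among the 7: 3.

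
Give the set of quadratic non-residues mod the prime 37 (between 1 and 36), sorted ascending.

2,5,6,8,13,14,15,17,18,19,20,22,23,24,29,31,32,35

Square k = 1,…,18 (k and 37−k give the same square):
1²=1, 2²=4, 3²=9, 4²=16, 5²=25, 6²=36, 7²≡12, 8²≡27, 9²≡7, 10²≡26, 11²≡10, 12²≡33, 13²≡21, 14²≡11, 15²≡3, 16²≡34, 17²≡30, 18²≡28 (mod 37).
The residues are {1, 3, 4, 7, 9, 10, 11, 12, 16, 21, 25, 26, 27, 28, 30, 33, 34, 36}; the non-residues are the remaining 18 nonzero classes.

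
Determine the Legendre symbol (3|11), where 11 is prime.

1

Reciprocity: 3 ≡ 3 and 11 ≡ 3 (mod 4), so (3/11) = −(11/3).
Reduce top mod 3: now compute (2/3).
Pull out 2: since 3 ≡ 3 (mod 8), (2/3) = -1.
Reached (1/3) = 1. Collecting the sign flips along the way, the symbol is +1.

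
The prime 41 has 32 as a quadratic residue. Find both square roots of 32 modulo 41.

14, 27

41 ≡ 1 (mod 4), so we find a root by search.
Trying successive values, 14² = 196 ≡ 32 (mod 41). The other root is 41 − 14 = 27.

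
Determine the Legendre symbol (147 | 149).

Euler's criterion: (147/149) ≡ 147^74 (mod 149).
147^2 ≡ 4 (mod 149)
147^4 ≡ 16 (mod 149)
147^8 ≡ 107 (mod 149)
147^16 ≡ 125 (mod 149)
147^32 ≡ 129 (mod 149)
147^64 ≡ 102 (mod 149)
147^74 = 147^(64+8+2) ≡ 148 (mod 149).
Result is 148 ≡ −1, so (147/149) = −1.

-1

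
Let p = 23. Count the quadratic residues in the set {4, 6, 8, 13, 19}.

(4/23) = +1 → QR.
(6/23) = +1 → QR.
(8/23) = +1 → QR.
(13/23) = +1 → QR.
(19/23) = -1 → non-residue.
Total quadratic residues among the 5: 4.

4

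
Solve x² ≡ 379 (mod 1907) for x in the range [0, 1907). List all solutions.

Since 1907 ≡ 3 (mod 4), a square root of 379 is 379^((1907+1)/4) = 379^477 mod 1907.
Repeated squaring: 379^2≡616, 379^4≡1870, 379^8≡1369, 379^16≡1487, 379^32≡956, 379^64≡483, 379^128≡635, 379^256≡848 (mod 1907).
379^477 = 379^(256+128+64+16+8+4+1) ≡ 664 (mod 1907).
Check: 664² = 440896 ≡ 379 (mod 1907). The two roots are 664 and 1243.

664, 1243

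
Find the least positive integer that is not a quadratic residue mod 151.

(2/151) = +1, so 2 is a residue.
(3/151) = −1, so 3 is the smallest positive non-residue mod 151.

3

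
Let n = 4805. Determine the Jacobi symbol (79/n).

Reciprocity: 79 ≡ 3 and 4805 ≡ 1 (mod 4), so (79/4805) = +(4805/79).
Reduce top mod 79: now compute (65/79).
Reciprocity: 65 ≡ 1 and 79 ≡ 3 (mod 4), so (65/79) = +(79/65).
Reduce top mod 65: now compute (14/65).
Pull out 2: since 65 ≡ 1 (mod 8), (2/65) = +1.
Reciprocity: 7 ≡ 3 and 65 ≡ 1 (mod 4), so (7/65) = +(65/7).
Reduce top mod 7: now compute (2/7).
Pull out 2: since 7 ≡ 7 (mod 8), (2/7) = +1.
Reached (1/7) = 1. Collecting the sign flips along the way, the symbol is +1.

1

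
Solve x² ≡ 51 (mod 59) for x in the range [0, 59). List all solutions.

Since 59 ≡ 3 (mod 4), a square root of 51 is 51^((59+1)/4) = 51^15 mod 59.
Repeated squaring: 51^2≡5, 51^4≡25, 51^8≡35 (mod 59).
51^15 = 51^(8+4+2+1) ≡ 46 (mod 59).
Check: 46² = 2116 ≡ 51 (mod 59). The two roots are 13 and 46.

13, 46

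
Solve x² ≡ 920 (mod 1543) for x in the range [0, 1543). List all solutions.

Since 1543 ≡ 3 (mod 4), a square root of 920 is 920^((1543+1)/4) = 920^386 mod 1543.
Repeated squaring: 920^2≡836, 920^4≡1460, 920^8≡717, 920^16≡270, 920^32≡379, 920^64≡142, 920^128≡105, 920^256≡224 (mod 1543).
920^386 = 920^(256+128+2) ≡ 271 (mod 1543).
Check: 271² = 73441 ≡ 920 (mod 1543). The two roots are 271 and 1272.

271, 1272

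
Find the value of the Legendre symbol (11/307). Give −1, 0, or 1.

1

Reciprocity: 11 ≡ 3 and 307 ≡ 3 (mod 4), so (11/307) = −(307/11).
Reduce top mod 11: now compute (10/11).
Pull out 2: since 11 ≡ 3 (mod 8), (2/11) = -1.
Reciprocity: 5 ≡ 1 and 11 ≡ 3 (mod 4), so (5/11) = +(11/5).
Reduce top mod 5: now compute (1/5).
Reached (1/5) = 1. Collecting the sign flips along the way, the symbol is +1.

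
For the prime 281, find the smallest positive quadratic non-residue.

(2/281) = +1, so 2 is a residue.
(3/281) = −1, so 3 is the smallest positive non-residue mod 281.

3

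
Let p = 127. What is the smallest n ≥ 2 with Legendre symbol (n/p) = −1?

3

(2/127) = +1, so 2 is a residue.
(3/127) = −1, so 3 is the smallest positive non-residue mod 127.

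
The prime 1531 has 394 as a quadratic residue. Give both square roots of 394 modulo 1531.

Since 1531 ≡ 3 (mod 4), a square root of 394 is 394^((1531+1)/4) = 394^383 mod 1531.
Repeated squaring: 394^2≡605, 394^4≡116, 394^8≡1208, 394^16≡221, 394^32≡1380, 394^64≡1367, 394^128≡869, 394^256≡378 (mod 1531).
394^383 = 394^(256+64+32+16+8+4+2+1) ≡ 1028 (mod 1531).
Check: 1028² = 1056784 ≡ 394 (mod 1531). The two roots are 503 and 1028.

503, 1028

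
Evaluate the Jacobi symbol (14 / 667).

1

Pull out 2: since 667 ≡ 3 (mod 8), (2/667) = -1.
Reciprocity: 7 ≡ 3 and 667 ≡ 3 (mod 4), so (7/667) = −(667/7).
Reduce top mod 7: now compute (2/7).
Pull out 2: since 7 ≡ 7 (mod 8), (2/7) = +1.
Reached (1/7) = 1. Collecting the sign flips along the way, the symbol is +1.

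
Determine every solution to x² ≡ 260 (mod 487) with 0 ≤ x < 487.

Since 487 ≡ 3 (mod 4), a square root of 260 is 260^((487+1)/4) = 260^122 mod 487.
Repeated squaring: 260^2≡394, 260^4≡370, 260^8≡53, 260^16≡374, 260^32≡107, 260^64≡248 (mod 487).
260^122 = 260^(64+32+16+8+2) ≡ 100 (mod 487).
Check: 100² = 10000 ≡ 260 (mod 487). The two roots are 100 and 387.

100, 387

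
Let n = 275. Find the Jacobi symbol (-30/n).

First reduce: -30 ≡ 245 (mod 275).
Reciprocity: 245 ≡ 1 and 275 ≡ 3 (mod 4), so (245/275) = +(275/245).
Reduce top mod 245: now compute (30/245).
Pull out 2: since 245 ≡ 5 (mod 8), (2/245) = -1.
Reciprocity: 15 ≡ 3 and 245 ≡ 1 (mod 4), so (15/245) = +(245/15).
Reduce top mod 15: now compute (5/15).
Reciprocity: 5 ≡ 1 and 15 ≡ 3 (mod 4), so (5/15) = +(15/5).
Reduce top mod 5: now compute (0/5).
Top reduces to 0: gcd > 1, so the symbol is 0.

0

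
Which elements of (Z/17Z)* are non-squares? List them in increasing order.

Square k = 1,…,8 (k and 17−k give the same square):
1²=1, 2²=4, 3²=9, 4²=16, 5²≡8, 6²≡2, 7²≡15, 8²≡13 (mod 17).
The residues are {1, 2, 4, 8, 9, 13, 15, 16}; the non-residues are the remaining 8 nonzero classes.

3,5,6,7,10,11,12,14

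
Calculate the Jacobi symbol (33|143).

0

Reciprocity: 33 ≡ 1 and 143 ≡ 3 (mod 4), so (33/143) = +(143/33).
Reduce top mod 33: now compute (11/33).
Reciprocity: 11 ≡ 3 and 33 ≡ 1 (mod 4), so (11/33) = +(33/11).
Reduce top mod 11: now compute (0/11).
Top reduces to 0: gcd > 1, so the symbol is 0.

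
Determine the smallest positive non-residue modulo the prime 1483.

(2/1483) = −1, so 2 is the smallest positive non-residue mod 1483.

2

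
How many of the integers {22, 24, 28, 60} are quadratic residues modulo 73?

1

(22/73) = -1 → non-residue.
(24/73) = +1 → QR.
(28/73) = -1 → non-residue.
(60/73) = -1 → non-residue.
Total quadratic residues among the 4: 1.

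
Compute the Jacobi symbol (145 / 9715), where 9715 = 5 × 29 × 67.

Reciprocity: 145 ≡ 1 and 9715 ≡ 3 (mod 4), so (145/9715) = +(9715/145).
Reduce top mod 145: now compute (0/145).
Top reduces to 0: gcd > 1, so the symbol is 0.

0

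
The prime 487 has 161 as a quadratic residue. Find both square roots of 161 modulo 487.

177, 310

Since 487 ≡ 3 (mod 4), a square root of 161 is 161^((487+1)/4) = 161^122 mod 487.
Repeated squaring: 161^2≡110, 161^4≡412, 161^8≡268, 161^16≡235, 161^32≡194, 161^64≡137 (mod 487).
161^122 = 161^(64+32+16+8+2) ≡ 177 (mod 487).
Check: 177² = 31329 ≡ 161 (mod 487). The two roots are 177 and 310.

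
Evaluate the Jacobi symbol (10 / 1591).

1

Pull out 2: since 1591 ≡ 7 (mod 8), (2/1591) = +1.
Reciprocity: 5 ≡ 1 and 1591 ≡ 3 (mod 4), so (5/1591) = +(1591/5).
Reduce top mod 5: now compute (1/5).
Reached (1/5) = 1. Collecting the sign flips along the way, the symbol is +1.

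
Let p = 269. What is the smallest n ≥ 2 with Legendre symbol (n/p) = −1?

(2/269) = −1, so 2 is the smallest positive non-residue mod 269.

2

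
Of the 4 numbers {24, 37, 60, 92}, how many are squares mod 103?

2

(24/103) = -1 → non-residue.
(37/103) = -1 → non-residue.
(60/103) = +1 → QR.
(92/103) = +1 → QR.
Total quadratic residues among the 4: 2.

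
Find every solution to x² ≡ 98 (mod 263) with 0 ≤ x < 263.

Since 263 ≡ 3 (mod 4), a square root of 98 is 98^((263+1)/4) = 98^66 mod 263.
Repeated squaring: 98^2≡136, 98^4≡86, 98^8≡32, 98^16≡235, 98^32≡258, 98^64≡25 (mod 263).
98^66 = 98^(64+2) ≡ 244 (mod 263).
Check: 244² = 59536 ≡ 98 (mod 263). The two roots are 19 and 244.

19, 244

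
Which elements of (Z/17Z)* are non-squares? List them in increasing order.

3 5 6 7 10 11 12 14

Square k = 1,…,8 (k and 17−k give the same square):
1²=1, 2²=4, 3²=9, 4²=16, 5²≡8, 6²≡2, 7²≡15, 8²≡13 (mod 17).
The residues are {1, 2, 4, 8, 9, 13, 15, 16}; the non-residues are the remaining 8 nonzero classes.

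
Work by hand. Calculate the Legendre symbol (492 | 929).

Pull out 2^2: since 929 ≡ 1 (mod 8), (2/929) = +1, so (2/929)^2 = +1.
Reciprocity: 123 ≡ 3 and 929 ≡ 1 (mod 4), so (123/929) = +(929/123).
Reduce top mod 123: now compute (68/123).
Pull out 2^2: since 123 ≡ 3 (mod 8), (2/123) = -1, so (2/123)^2 = +1.
Reciprocity: 17 ≡ 1 and 123 ≡ 3 (mod 4), so (17/123) = +(123/17).
Reduce top mod 17: now compute (4/17).
Pull out 2^2: since 17 ≡ 1 (mod 8), (2/17) = +1, so (2/17)^2 = +1.
Reached (1/17) = 1. Collecting the sign flips along the way, the symbol is +1.

1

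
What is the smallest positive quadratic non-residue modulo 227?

(2/227) = −1, so 2 is the smallest positive non-residue mod 227.

2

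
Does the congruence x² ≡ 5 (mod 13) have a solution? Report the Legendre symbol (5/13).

Euler's criterion: (5/13) ≡ 5^6 (mod 13).
5^2 ≡ 12 (mod 13)
5^4 ≡ 1 (mod 13)
5^6 = 5^(4+2) ≡ 12 (mod 13).
Result is 12 ≡ −1, so (5/13) = −1.

-1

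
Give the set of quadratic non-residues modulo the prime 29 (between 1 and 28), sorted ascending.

Square k = 1,…,14 (k and 29−k give the same square):
1²=1, 2²=4, 3²=9, 4²=16, 5²=25, 6²≡7, 7²≡20, 8²≡6, 9²≡23, 10²≡13, 11²≡5, 12²≡28, 13²≡24, 14²≡22 (mod 29).
The residues are {1, 4, 5, 6, 7, 9, 13, 16, 20, 22, 23, 24, 25, 28}; the non-residues are the remaining 14 nonzero classes.

2, 3, 8, 10, 11, 12, 14, 15, 17, 18, 19, 21, 26, 27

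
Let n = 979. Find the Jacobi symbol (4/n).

Pull out 2^2: since 979 ≡ 3 (mod 8), (2/979) = -1, so (2/979)^2 = +1.
Reached (1/979) = 1. Collecting the sign flips along the way, the symbol is +1.

1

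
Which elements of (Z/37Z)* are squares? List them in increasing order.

Square k = 1,…,18 (k and 37−k give the same square):
1²=1, 2²=4, 3²=9, 4²=16, 5²=25, 6²=36, 7²≡12, 8²≡27, 9²≡7, 10²≡26, 11²≡10, 12²≡33, 13²≡21, 14²≡11, 15²≡3, 16²≡34, 17²≡30, 18²≡28 (mod 37).
So the quadratic residues mod 37 are {1, 3, 4, 7, 9, 10, 11, 12, 16, 21, 25, 26, 27, 28, 30, 33, 34, 36}.

1,3,4,7,9,10,11,12,16,21,25,26,27,28,30,33,34,36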